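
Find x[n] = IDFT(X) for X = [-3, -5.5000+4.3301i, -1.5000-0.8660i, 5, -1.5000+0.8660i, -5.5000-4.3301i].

x[n] = (1/6) Σ(k=0 to 5) X[k] · e^(2πikn/6)

Computing each x[n]:
x[0] = -2
x[1] = -3
x[2] = 0
x[3] = 0
x[4] = 3
x[5] = -1

x = [-2, -3, 0, 0, 3, -1]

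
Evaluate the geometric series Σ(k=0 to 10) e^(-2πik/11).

Sum of all nth roots of unity equals 0 for n > 1 (geometric series with r ≠ 1).

0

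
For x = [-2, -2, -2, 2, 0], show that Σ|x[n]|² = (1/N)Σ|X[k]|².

Time domain:
Σ|x[n]|² = |-2|² + |-2|² + |-2|² + |2|² + |0|² = 16.0000

Frequency domain:
(1/5)Σ|X[k]|² = (1/5)(|-4|² + |-2.6180+4.2533i|² + |-0.3820-2.6287i|² + |-0.3820+2.6287i|² + |-2.6180-4.2533i|²) = (1/5)·80.0000 = 16.0000

Both sides agree, confirming Parseval's theorem.

Σ|x[n]|² = (1/N)Σ|X[k]|² = 16.0000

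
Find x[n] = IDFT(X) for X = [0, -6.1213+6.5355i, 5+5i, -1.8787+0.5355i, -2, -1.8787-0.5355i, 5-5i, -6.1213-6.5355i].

x[n] = (1/8) Σ(k=0 to 7) X[k] · e^(2πikn/8)

Computing each x[n]:
x[0] = -1
x[1] = -3
x[2] = -3
x[3] = 1
x[4] = 3
x[5] = 1
x[6] = 0
x[7] = 2

x = [-1, -3, -3, 1, 3, 1, 0, 2]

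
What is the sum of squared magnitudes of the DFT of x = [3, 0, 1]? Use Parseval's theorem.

Parseval: Σ|x[n]|² = (1/N)Σ|X[k]|², so Σ|X[k]|² = N·Σ|x[n]|² = 3·10.0000

Σ|X[k]|² = N·Σ|x[n]|² = 3·10.0000 = 30.0000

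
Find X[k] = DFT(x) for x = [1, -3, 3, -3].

X[k] = Σ(n=0 to 3) x[n] · ω_4^(nk)
where ω_4 = e^(-2πi/4)

Computing each X[k]:
X[0] = -2
X[1] = -2
X[2] = 10
X[3] = -2

X = [-2, -2, 10, -2]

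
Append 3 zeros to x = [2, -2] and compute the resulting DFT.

Original 2-point DFT: [0, 4]
Zero-padded 5-point DFT provides frequency interpolation.

DFT_5([x, 0, ...]) = [0, 1.3820+1.9021i, 3.6180+1.1756i, 3.6180-1.1756i, 1.3820-1.9021i]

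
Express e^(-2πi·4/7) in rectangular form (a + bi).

ω_7^4 = e^(-2πi·4/7)
= cos(-2π·4/7) + i·sin(-2π·4/7)
= cos(-8π/7) + i·sin(-8π/7)

ω_7^4 = cos(-8π/7) + i·sin(-8π/7) = -0.9010+0.4339i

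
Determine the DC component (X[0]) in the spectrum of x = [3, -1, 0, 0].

X[0] = Σ(n=0 to 3) x[n] · ω_4^0 = Σ x[n]
= (3) + (-1) + (0) + (0)

X[0] = 2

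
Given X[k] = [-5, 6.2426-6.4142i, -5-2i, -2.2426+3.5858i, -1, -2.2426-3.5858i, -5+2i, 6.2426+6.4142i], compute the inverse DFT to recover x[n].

x[n] = (1/8) Σ(k=0 to 7) X[k] · e^(2πikn/8)

Computing each x[n]:
x[0] = -1
x[1] = 2
x[2] = 3
x[3] = -2
x[4] = -3
x[5] = -2
x[6] = -2
x[7] = 0

x = [-1, 2, 3, -2, -3, -2, -2, 0]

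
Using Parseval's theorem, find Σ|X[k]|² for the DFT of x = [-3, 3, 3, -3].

Parseval: Σ|x[n]|² = (1/N)Σ|X[k]|², so Σ|X[k]|² = N·Σ|x[n]|² = 4·36.0000

Σ|X[k]|² = N·Σ|x[n]|² = 4·36.0000 = 144.0000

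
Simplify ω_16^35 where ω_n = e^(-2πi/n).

Since ω_16^16 = 1, powers reduce modulo 16.
35 mod 16 = 3
So ω_16^35 = ω_16^3 = e^(-2πi·3/16)

ω_16^35 = ω_16^3 = 0.3827-0.9239i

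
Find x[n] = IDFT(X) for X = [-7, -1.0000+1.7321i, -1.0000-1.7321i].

x[n] = (1/3) Σ(k=0 to 2) X[k] · e^(2πikn/3)

Computing each x[n]:
x[0] = -3
x[1] = -3
x[2] = -1

x = [-3, -3, -1]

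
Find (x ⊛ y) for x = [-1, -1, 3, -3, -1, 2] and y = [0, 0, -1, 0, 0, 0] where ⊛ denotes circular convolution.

(x ⊛ y)[n] = Σ(m=0 to 5) x[m] · y[(n-m) mod 6]

Computing each output sample:
(x ⊛ y)[0] = 1
(x ⊛ y)[1] = -2
(x ⊛ y)[2] = 1
(x ⊛ y)[3] = 1
(x ⊛ y)[4] = -3
(x ⊛ y)[5] = 3

x ⊛ y = [1, -2, 1, 1, -3, 3]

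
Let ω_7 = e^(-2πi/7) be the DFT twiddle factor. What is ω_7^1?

ω_7^1 = e^(-2πi·1/7)
= cos(-2π·1/7) + i·sin(-2π·1/7)
= cos(-2π/7) + i·sin(-2π/7)

ω_7^1 = cos(-2π/7) + i·sin(-2π/7) = 0.6235-0.7818i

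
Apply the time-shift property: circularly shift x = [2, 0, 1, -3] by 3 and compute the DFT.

Time shift by 3: X_shifted[k] = ω_4^(3k) · X[k]
Shifted x = [0, 1, -3, 2]

DFT(x[n-3]) = [0, 3+1i, -6, 3-1i]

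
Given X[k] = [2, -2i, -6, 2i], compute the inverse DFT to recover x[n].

x[n] = (1/4) Σ(k=0 to 3) X[k] · e^(2πikn/4)

Computing each x[n]:
x[0] = -1
x[1] = 3
x[2] = -1
x[3] = 1

x = [-1, 3, -1, 1]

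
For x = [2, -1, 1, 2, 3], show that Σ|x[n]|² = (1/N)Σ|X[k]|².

Time domain:
Σ|x[n]|² = |2|² + |-1|² + |1|² + |2|² + |3|² = 19.0000

Frequency domain:
(1/5)Σ|X[k]|² = (1/5)(|7|² + |0.1910+4.3920i|² + |1.3090+1.4001i|² + |1.3090-1.4001i|² + |0.1910-4.3920i|²) = (1/5)·95.0000 = 19.0000

Both sides agree, confirming Parseval's theorem.

Σ|x[n]|² = (1/N)Σ|X[k]|² = 19.0000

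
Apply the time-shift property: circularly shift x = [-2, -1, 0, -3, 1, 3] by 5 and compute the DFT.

Time shift by 5: X_shifted[k] = ω_6^(5k) · X[k]
Shifted x = [-1, 0, -3, 1, 3, -2]

DFT(x[n-5]) = [-2, -3.0000+3.4641i, 1.0000-6.9282i, 0, 1.0000+6.9282i, -3.0000-3.4641i]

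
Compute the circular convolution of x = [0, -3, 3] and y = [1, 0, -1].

(x ⊛ y)[n] = Σ(m=0 to 2) x[m] · y[(n-m) mod 3]

Computing each output sample:
(x ⊛ y)[0] = 3
(x ⊛ y)[1] = -6
(x ⊛ y)[2] = 3

x ⊛ y = [3, -6, 3]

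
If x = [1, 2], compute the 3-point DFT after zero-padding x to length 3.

Original 2-point DFT: [3, -1]
Zero-padded 3-point DFT provides frequency interpolation.

DFT_3([x, 0, ...]) = [3, -1.7321i, 1.7321i]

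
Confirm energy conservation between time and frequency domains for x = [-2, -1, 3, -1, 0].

Time domain:
Σ|x[n]|² = |-2|² + |-1|² + |3|² + |-1|² + |0|² = 15.0000

Frequency domain:
(1/5)Σ|X[k]|² = (1/5)(|-1|² + |-3.9271-1.4001i|² + |-0.5729+4.3920i|² + |-0.5729-4.3920i|² + |-3.9271+1.4001i|²) = (1/5)·75.0000 = 15.0000

Both sides agree, confirming Parseval's theorem.

Σ|x[n]|² = (1/N)Σ|X[k]|² = 15.0000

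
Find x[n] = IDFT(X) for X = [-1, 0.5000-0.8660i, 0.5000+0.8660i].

x[n] = (1/3) Σ(k=0 to 2) X[k] · e^(2πikn/3)

Computing each x[n]:
x[0] = 0
x[1] = 0
x[2] = -1

x = [0, 0, -1]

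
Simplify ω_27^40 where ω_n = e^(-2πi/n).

Since ω_27^27 = 1, powers reduce modulo 27.
40 mod 27 = 13
So ω_27^40 = ω_27^13 = e^(-2πi·13/27)

ω_27^40 = ω_27^13 = -0.9932-0.1161i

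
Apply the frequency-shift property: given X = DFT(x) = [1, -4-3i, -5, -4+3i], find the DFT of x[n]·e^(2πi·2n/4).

Modulation property: DFT(ω_4^(-2n)·x[n]) = X[(k-2) mod 4], so circularly shift X by 2 positions.

X[k-2] = [-5, -4+3i, 1, -4-3i]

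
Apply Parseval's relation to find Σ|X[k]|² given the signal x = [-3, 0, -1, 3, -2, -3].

Parseval: Σ|x[n]|² = (1/N)Σ|X[k]|², so Σ|X[k]|² = N·Σ|x[n]|² = 6·32.0000

Σ|X[k]|² = N·Σ|x[n]|² = 6·32.0000 = 192.0000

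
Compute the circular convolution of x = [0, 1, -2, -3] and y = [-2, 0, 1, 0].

(x ⊛ y)[n] = Σ(m=0 to 3) x[m] · y[(n-m) mod 4]

Computing each output sample:
(x ⊛ y)[0] = -2
(x ⊛ y)[1] = -5
(x ⊛ y)[2] = 4
(x ⊛ y)[3] = 7

x ⊛ y = [-2, -5, 4, 7]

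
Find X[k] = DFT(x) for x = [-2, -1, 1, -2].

X[k] = Σ(n=0 to 3) x[n] · ω_4^(nk)
where ω_4 = e^(-2πi/4)

Computing each X[k]:
X[0] = -4
X[1] = -3-1i
X[2] = 2
X[3] = -3+1i

X = [-4, -3-1i, 2, -3+1i]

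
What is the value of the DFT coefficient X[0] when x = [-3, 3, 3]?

X[0] = Σ(n=0 to 2) x[n] · ω_3^0 = Σ x[n]
= (-3) + (3) + (3)

X[0] = 3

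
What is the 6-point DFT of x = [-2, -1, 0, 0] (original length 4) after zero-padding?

Original 4-point DFT: [-3, -2+1i, -1, -2-1i]
Zero-padded 6-point DFT provides frequency interpolation.

DFT_6([x, 0, ...]) = [-3, -2.5000+0.8660i, -1.5000+0.8660i, -1, -1.5000-0.8660i, -2.5000-0.8660i]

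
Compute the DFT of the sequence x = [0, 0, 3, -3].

X[k] = Σ(n=0 to 3) x[n] · ω_4^(nk)
where ω_4 = e^(-2πi/4)

Computing each X[k]:
X[0] = 0
X[1] = -3-3i
X[2] = 6
X[3] = -3+3i

X = [0, -3-3i, 6, -3+3i]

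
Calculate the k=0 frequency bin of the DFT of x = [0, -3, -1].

X[0] = Σ(n=0 to 2) x[n] · ω_3^0 = Σ x[n]
= (0) + (-3) + (-1)

X[0] = -4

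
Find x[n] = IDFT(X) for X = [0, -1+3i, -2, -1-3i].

x[n] = (1/4) Σ(k=0 to 3) X[k] · e^(2πikn/4)

Computing each x[n]:
x[0] = -1
x[1] = -1
x[2] = 0
x[3] = 2

x = [-1, -1, 0, 2]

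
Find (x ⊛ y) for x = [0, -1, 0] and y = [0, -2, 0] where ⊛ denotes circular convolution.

(x ⊛ y)[n] = Σ(m=0 to 2) x[m] · y[(n-m) mod 3]

Computing each output sample:
(x ⊛ y)[0] = 0
(x ⊛ y)[1] = 0
(x ⊛ y)[2] = 2

x ⊛ y = [0, 0, 2]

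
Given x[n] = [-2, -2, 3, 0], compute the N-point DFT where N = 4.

X[k] = Σ(n=0 to 3) x[n] · ω_4^(nk)
where ω_4 = e^(-2πi/4)

Computing each X[k]:
X[0] = -1
X[1] = -5+2i
X[2] = 3
X[3] = -5-2i

X = [-1, -5+2i, 3, -5-2i]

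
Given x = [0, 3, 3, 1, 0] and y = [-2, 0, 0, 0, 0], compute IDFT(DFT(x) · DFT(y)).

(x ⊛ y)[n] = Σ(m=0 to 4) x[m] · y[(n-m) mod 5]

Computing each output sample:
(x ⊛ y)[0] = 0
(x ⊛ y)[1] = -6
(x ⊛ y)[2] = -6
(x ⊛ y)[3] = -2
(x ⊛ y)[4] = 0

x ⊛ y = [0, -6, -6, -2, 0]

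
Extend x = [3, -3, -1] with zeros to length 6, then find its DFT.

Original 3-point DFT: [-1, 5.0000+1.7321i, 5.0000-1.7321i]
Zero-padded 6-point DFT provides frequency interpolation.

DFT_6([x, 0, ...]) = [-1, 2.0000+3.4641i, 5.0000+1.7321i, 5, 5.0000-1.7321i, 2.0000-3.4641i]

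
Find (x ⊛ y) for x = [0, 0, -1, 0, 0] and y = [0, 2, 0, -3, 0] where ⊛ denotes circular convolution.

(x ⊛ y)[n] = Σ(m=0 to 4) x[m] · y[(n-m) mod 5]

Computing each output sample:
(x ⊛ y)[0] = 3
(x ⊛ y)[1] = 0
(x ⊛ y)[2] = 0
(x ⊛ y)[3] = -2
(x ⊛ y)[4] = 0

x ⊛ y = [3, 0, 0, -2, 0]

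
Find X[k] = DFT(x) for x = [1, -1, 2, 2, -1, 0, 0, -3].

X[k] = Σ(n=0 to 7) x[n] · ω_8^(nk)
where ω_8 = e^(-2πi/8)

Computing each X[k]:
X[0] = 0
X[1] = -2.2426-4.8284i
X[2] = -2
X[3] = 6.2426-0.8284i
X[4] = 4
X[5] = 6.2426+0.8284i
X[6] = -2
X[7] = -2.2426+4.8284i

X = [0, -2.2426-4.8284i, -2, 6.2426-0.8284i, 4, 6.2426+0.8284i, -2, -2.2426+4.8284i]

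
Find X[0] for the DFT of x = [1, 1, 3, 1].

X[0] = Σ(n=0 to 3) x[n] · ω_4^0 = Σ x[n]
= (1) + (1) + (3) + (1)

X[0] = 6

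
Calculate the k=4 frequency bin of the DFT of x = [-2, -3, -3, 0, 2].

X[4] = Σ(n=0 to 4) x[n] · ω_5^(4n) where ω_5 = e^(-2πi/5)
= (-2)·ω_5^0 + (-3)·ω_5^4 + (-3)·ω_5^8 + (0)·ω_5^12 + (2)·ω_5^16

X[4] = 0.1180-6.5186i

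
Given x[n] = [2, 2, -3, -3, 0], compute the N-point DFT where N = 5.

X[k] = Σ(n=0 to 4) x[n] · ω_5^(nk)
where ω_5 = e^(-2πi/5)

Computing each X[k]:
X[0] = -2
X[1] = 7.4721-1.9021i
X[2] = -1.4721-1.1756i
X[3] = -1.4721+1.1756i
X[4] = 7.4721+1.9021i

X = [-2, 7.4721-1.9021i, -1.4721-1.1756i, -1.4721+1.1756i, 7.4721+1.9021i]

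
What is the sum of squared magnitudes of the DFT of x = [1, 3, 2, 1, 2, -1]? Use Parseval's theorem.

Parseval: Σ|x[n]|² = (1/N)Σ|X[k]|², so Σ|X[k]|² = N·Σ|x[n]|² = 6·20.0000

Σ|X[k]|² = N·Σ|x[n]|² = 6·20.0000 = 120.0000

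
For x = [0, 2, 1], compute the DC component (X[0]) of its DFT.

X[0] = Σ(n=0 to 2) x[n] · ω_3^0 = Σ x[n]
= (0) + (2) + (1)

X[0] = 3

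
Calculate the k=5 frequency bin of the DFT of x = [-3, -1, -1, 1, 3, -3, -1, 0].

X[5] = Σ(n=0 to 7) x[n] · ω_8^(5n) where ω_8 = e^(-2πi/8)
= (-3)·ω_8^0 + (-1)·ω_8^5 + (-1)·ω_8^10 + (1)·ω_8^15 + (3)·ω_8^20 + (-3)·ω_8^25 + (-1)·ω_8^30 + (0)·ω_8^35

X[5] = -6.7071+2.1213i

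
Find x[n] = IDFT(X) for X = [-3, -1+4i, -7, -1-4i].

x[n] = (1/4) Σ(k=0 to 3) X[k] · e^(2πikn/4)

Computing each x[n]:
x[0] = -3
x[1] = -1
x[2] = -2
x[3] = 3

x = [-3, -1, -2, 3]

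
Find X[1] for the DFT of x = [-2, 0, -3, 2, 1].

X[1] = Σ(n=0 to 4) x[n] · ω_5^(1n) where ω_5 = e^(-2πi/5)
= (-2)·ω_5^0 + (0)·ω_5^1 + (-3)·ω_5^2 + (2)·ω_5^3 + (1)·ω_5^4

X[1] = -0.8820+3.8900i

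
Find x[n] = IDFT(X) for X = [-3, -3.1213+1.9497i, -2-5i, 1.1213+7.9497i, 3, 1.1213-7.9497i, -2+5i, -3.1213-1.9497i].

x[n] = (1/8) Σ(k=0 to 7) X[k] · e^(2πikn/8)

Computing each x[n]:
x[0] = -1
x[1] = -2
x[2] = 2
x[3] = -3
x[4] = 0
x[5] = 3
x[6] = -1
x[7] = -1

x = [-1, -2, 2, -3, 0, 3, -1, -1]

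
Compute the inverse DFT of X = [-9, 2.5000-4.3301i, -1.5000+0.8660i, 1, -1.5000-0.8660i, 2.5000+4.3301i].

x[n] = (1/6) Σ(k=0 to 5) X[k] · e^(2πikn/6)

Computing each x[n]:
x[0] = -1
x[1] = 0
x[2] = 0
x[3] = -3
x[4] = -3
x[5] = -2

x = [-1, 0, 0, -3, -3, -2]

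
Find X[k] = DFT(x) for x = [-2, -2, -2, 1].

X[k] = Σ(n=0 to 3) x[n] · ω_4^(nk)
where ω_4 = e^(-2πi/4)

Computing each X[k]:
X[0] = -5
X[1] = 3i
X[2] = -3
X[3] = -3i

X = [-5, 3i, -3, -3i]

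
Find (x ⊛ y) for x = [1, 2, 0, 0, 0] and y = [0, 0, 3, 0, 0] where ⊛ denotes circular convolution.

(x ⊛ y)[n] = Σ(m=0 to 4) x[m] · y[(n-m) mod 5]

Computing each output sample:
(x ⊛ y)[0] = 0
(x ⊛ y)[1] = 0
(x ⊛ y)[2] = 3
(x ⊛ y)[3] = 6
(x ⊛ y)[4] = 0

x ⊛ y = [0, 0, 3, 6, 0]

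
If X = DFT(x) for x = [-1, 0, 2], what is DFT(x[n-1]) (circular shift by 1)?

Time shift by 1: X_shifted[k] = ω_3^(1k) · X[k]
Shifted x = [2, -1, 0]

DFT(x[n-1]) = [1, 2.5000+0.8660i, 2.5000-0.8660i]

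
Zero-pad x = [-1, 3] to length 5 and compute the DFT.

Original 2-point DFT: [2, -4]
Zero-padded 5-point DFT provides frequency interpolation.

DFT_5([x, 0, ...]) = [2, -0.0729-2.8532i, -3.4271-1.7634i, -3.4271+1.7634i, -0.0729+2.8532i]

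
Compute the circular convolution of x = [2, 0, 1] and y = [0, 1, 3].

(x ⊛ y)[n] = Σ(m=0 to 2) x[m] · y[(n-m) mod 3]

Computing each output sample:
(x ⊛ y)[0] = 1
(x ⊛ y)[1] = 5
(x ⊛ y)[2] = 6

x ⊛ y = [1, 5, 6]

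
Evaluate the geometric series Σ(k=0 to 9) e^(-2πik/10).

Sum of all nth roots of unity equals 0 for n > 1 (geometric series with r ≠ 1).

0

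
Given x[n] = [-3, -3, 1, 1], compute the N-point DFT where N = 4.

X[k] = Σ(n=0 to 3) x[n] · ω_4^(nk)
where ω_4 = e^(-2πi/4)

Computing each X[k]:
X[0] = -4
X[1] = -4+4i
X[2] = 0
X[3] = -4-4i

X = [-4, -4+4i, 0, -4-4i]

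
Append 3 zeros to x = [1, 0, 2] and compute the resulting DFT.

Original 3-point DFT: [3, 1.7321i, -1.7321i]
Zero-padded 6-point DFT provides frequency interpolation.

DFT_6([x, 0, ...]) = [3, -1.7321i, 1.7321i, 3, -1.7321i, 1.7321i]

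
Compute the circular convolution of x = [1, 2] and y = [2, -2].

(x ⊛ y)[n] = Σ(m=0 to 1) x[m] · y[(n-m) mod 2]

Computing each output sample:
(x ⊛ y)[0] = -2
(x ⊛ y)[1] = 2

x ⊛ y = [-2, 2]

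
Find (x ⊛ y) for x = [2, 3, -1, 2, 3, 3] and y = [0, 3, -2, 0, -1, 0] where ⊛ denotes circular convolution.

(x ⊛ y)[n] = Σ(m=0 to 5) x[m] · y[(n-m) mod 6]

Computing each output sample:
(x ⊛ y)[0] = 4
(x ⊛ y)[1] = -2
(x ⊛ y)[2] = 2
(x ⊛ y)[3] = -12
(x ⊛ y)[4] = 6
(x ⊛ y)[5] = 2

x ⊛ y = [4, -2, 2, -12, 6, 2]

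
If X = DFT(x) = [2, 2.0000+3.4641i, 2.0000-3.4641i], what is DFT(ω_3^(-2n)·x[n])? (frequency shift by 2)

Modulation property: DFT(ω_3^(-2n)·x[n]) = X[(k-2) mod 3], so circularly shift X by 2 positions.

X[k-2] = [2.0000+3.4641i, 2.0000-3.4641i, 2]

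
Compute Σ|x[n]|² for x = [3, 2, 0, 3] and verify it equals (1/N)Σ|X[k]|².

Time domain:
Σ|x[n]|² = |3|² + |2|² + |0|² + |3|² = 22.0000

Frequency domain:
(1/4)Σ|X[k]|² = (1/4)(|8|² + |3+1i|² + |-2|² + |3-1i|²) = (1/4)·88.0000 = 22.0000

Both sides agree, confirming Parseval's theorem.

Σ|x[n]|² = (1/N)Σ|X[k]|² = 22.0000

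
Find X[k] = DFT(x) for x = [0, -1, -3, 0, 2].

X[k] = Σ(n=0 to 4) x[n] · ω_5^(nk)
where ω_5 = e^(-2πi/5)

Computing each X[k]:
X[0] = -2
X[1] = 2.7361+4.6165i
X[2] = -1.7361-1.0898i
X[3] = -1.7361+1.0898i
X[4] = 2.7361-4.6165i

X = [-2, 2.7361+4.6165i, -1.7361-1.0898i, -1.7361+1.0898i, 2.7361-4.6165i]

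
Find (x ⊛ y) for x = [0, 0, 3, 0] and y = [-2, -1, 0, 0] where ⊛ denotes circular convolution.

(x ⊛ y)[n] = Σ(m=0 to 3) x[m] · y[(n-m) mod 4]

Computing each output sample:
(x ⊛ y)[0] = 0
(x ⊛ y)[1] = 0
(x ⊛ y)[2] = -6
(x ⊛ y)[3] = -3

x ⊛ y = [0, 0, -6, -3]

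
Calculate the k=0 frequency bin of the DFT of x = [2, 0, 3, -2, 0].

X[0] = Σ(n=0 to 4) x[n] · ω_5^0 = Σ x[n]
= (2) + (0) + (3) + (-2) + (0)

X[0] = 3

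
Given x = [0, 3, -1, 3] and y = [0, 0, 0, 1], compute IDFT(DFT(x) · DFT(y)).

(x ⊛ y)[n] = Σ(m=0 to 3) x[m] · y[(n-m) mod 4]

Computing each output sample:
(x ⊛ y)[0] = 3
(x ⊛ y)[1] = -1
(x ⊛ y)[2] = 3
(x ⊛ y)[3] = 0

x ⊛ y = [3, -1, 3, 0]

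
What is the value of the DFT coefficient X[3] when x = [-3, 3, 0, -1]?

X[3] = Σ(n=0 to 3) x[n] · ω_4^(3n) where ω_4 = e^(-2πi/4)
= (-3)·ω_4^0 + (3)·ω_4^3 + (0)·ω_4^6 + (-1)·ω_4^9

X[3] = -3+4i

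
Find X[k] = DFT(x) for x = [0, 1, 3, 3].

X[k] = Σ(n=0 to 3) x[n] · ω_4^(nk)
where ω_4 = e^(-2πi/4)

Computing each X[k]:
X[0] = 7
X[1] = -3+2i
X[2] = -1
X[3] = -3-2i

X = [7, -3+2i, -1, -3-2i]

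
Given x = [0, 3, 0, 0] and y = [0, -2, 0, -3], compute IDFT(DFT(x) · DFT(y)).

(x ⊛ y)[n] = Σ(m=0 to 3) x[m] · y[(n-m) mod 4]

Computing each output sample:
(x ⊛ y)[0] = -9
(x ⊛ y)[1] = 0
(x ⊛ y)[2] = -6
(x ⊛ y)[3] = 0

x ⊛ y = [-9, 0, -6, 0]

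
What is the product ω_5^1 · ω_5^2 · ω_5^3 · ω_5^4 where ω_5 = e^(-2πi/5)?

The primitive 5th roots of unity are ω_5^k for k coprime to 5: k ∈ {1, 2, 3, 4}
Their product equals the constant term of the cyclotomic polynomial Φ_5(x) up to sign.
For n ≥ 3, the product of all primitive nth roots of unity is 1. (For n=1 it is 1; for n=2 it is -1.)

1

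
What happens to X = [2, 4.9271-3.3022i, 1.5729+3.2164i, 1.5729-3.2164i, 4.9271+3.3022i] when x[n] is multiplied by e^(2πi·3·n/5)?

Modulation property: DFT(ω_5^(-3n)·x[n]) = X[(k-3) mod 5], so circularly shift X by 3 positions.

X[k-3] = [1.5729+3.2164i, 1.5729-3.2164i, 4.9271+3.3022i, 2, 4.9271-3.3022i]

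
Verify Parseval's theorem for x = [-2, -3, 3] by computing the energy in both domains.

Time domain:
Σ|x[n]|² = |-2|² + |-3|² + |3|² = 22.0000

Frequency domain:
(1/3)Σ|X[k]|² = (1/3)(|-2|² + |-2.0000+5.1962i|² + |-2.0000-5.1962i|²) = (1/3)·66.0000 = 22.0000

Both sides agree, confirming Parseval's theorem.

Σ|x[n]|² = (1/N)Σ|X[k]|² = 22.0000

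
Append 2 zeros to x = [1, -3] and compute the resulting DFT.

Original 2-point DFT: [-2, 4]
Zero-padded 4-point DFT provides frequency interpolation.

DFT_4([x, 0, ...]) = [-2, 1+3i, 4, 1-3i]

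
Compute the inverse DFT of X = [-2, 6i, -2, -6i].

x[n] = (1/4) Σ(k=0 to 3) X[k] · e^(2πikn/4)

Computing each x[n]:
x[0] = -1
x[1] = -3
x[2] = -1
x[3] = 3

x = [-1, -3, -1, 3]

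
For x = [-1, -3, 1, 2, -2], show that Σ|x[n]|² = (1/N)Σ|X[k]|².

Time domain:
Σ|x[n]|² = |-1|² + |-3|² + |1|² + |2|² + |-2|² = 19.0000

Frequency domain:
(1/5)Σ|X[k]|² = (1/5)(|-3|² + |-4.9721+1.5388i|² + |3.9721-0.3633i|² + |3.9721+0.3633i|² + |-4.9721-1.5388i|²) = (1/5)·95.0000 = 19.0000

Both sides agree, confirming Parseval's theorem.

Σ|x[n]|² = (1/N)Σ|X[k]|² = 19.0000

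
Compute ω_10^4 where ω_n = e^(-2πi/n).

ω_10^4 = e^(-2πi·4/10)
= cos(-2π·4/10) + i·sin(-2π·4/10)
= cos(-8π/10) + i·sin(-8π/10)

ω_10^4 = cos(-8π/10) + i·sin(-8π/10) = -0.8090-0.5878i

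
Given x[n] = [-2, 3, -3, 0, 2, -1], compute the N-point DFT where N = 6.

X[k] = Σ(n=0 to 5) x[n] · ω_6^(nk)
where ω_6 = e^(-2πi/6)

Computing each X[k]:
X[0] = -1
X[1] = -0.5000+0.8660i
X[2] = -2.5000-7.7942i
X[3] = -5
X[4] = -2.5000+7.7942i
X[5] = -0.5000-0.8660i

X = [-1, -0.5000+0.8660i, -2.5000-7.7942i, -5, -2.5000+7.7942i, -0.5000-0.8660i]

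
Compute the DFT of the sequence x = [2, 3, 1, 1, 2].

X[k] = Σ(n=0 to 4) x[n] · ω_5^(nk)
where ω_5 = e^(-2πi/5)

Computing each X[k]:
X[0] = 9
X[1] = 1.9271-0.9511i
X[2] = -1.4271-0.5878i
X[3] = -1.4271+0.5878i
X[4] = 1.9271+0.9511i

X = [9, 1.9271-0.9511i, -1.4271-0.5878i, -1.4271+0.5878i, 1.9271+0.9511i]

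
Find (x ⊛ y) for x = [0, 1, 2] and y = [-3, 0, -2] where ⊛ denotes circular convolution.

(x ⊛ y)[n] = Σ(m=0 to 2) x[m] · y[(n-m) mod 3]

Computing each output sample:
(x ⊛ y)[0] = -2
(x ⊛ y)[1] = -7
(x ⊛ y)[2] = -6

x ⊛ y = [-2, -7, -6]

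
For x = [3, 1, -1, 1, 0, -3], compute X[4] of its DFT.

X[4] = Σ(n=0 to 5) x[n] · ω_6^(4n) where ω_6 = e^(-2πi/6)
= (3)·ω_6^0 + (1)·ω_6^4 + (-1)·ω_6^8 + (1)·ω_6^12 + (0)·ω_6^16 + (-3)·ω_6^20

X[4] = 5.5000+4.3301i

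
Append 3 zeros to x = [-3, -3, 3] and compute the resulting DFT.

Original 3-point DFT: [-3, -3.0000+5.1962i, -3.0000-5.1962i]
Zero-padded 6-point DFT provides frequency interpolation.

DFT_6([x, 0, ...]) = [-3, -6, -3.0000+5.1962i, 3, -3.0000-5.1962i, -6]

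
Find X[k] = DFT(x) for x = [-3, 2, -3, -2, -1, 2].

X[k] = Σ(n=0 to 5) x[n] · ω_6^(nk)
where ω_6 = e^(-2πi/6)

Computing each X[k]:
X[0] = -5
X[1] = 3.0000+1.7321i
X[2] = -5.0000-1.7321i
X[3] = -9
X[4] = -5.0000+1.7321i
X[5] = 3.0000-1.7321i

X = [-5, 3.0000+1.7321i, -5.0000-1.7321i, -9, -5.0000+1.7321i, 3.0000-1.7321i]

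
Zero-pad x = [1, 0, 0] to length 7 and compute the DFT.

Original 3-point DFT: [1, 1, 1]
Zero-padded 7-point DFT provides frequency interpolation.

DFT_7([x, 0, ...]) = [1, 1, 1, 1, 1, 1, 1]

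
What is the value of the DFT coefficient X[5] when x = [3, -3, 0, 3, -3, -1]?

X[5] = Σ(n=0 to 5) x[n] · ω_6^(5n) where ω_6 = e^(-2πi/6)
= (3)·ω_6^0 + (-3)·ω_6^5 + (0)·ω_6^10 + (3)·ω_6^15 + (-3)·ω_6^20 + (-1)·ω_6^25

X[5] = -0.5000+0.8660i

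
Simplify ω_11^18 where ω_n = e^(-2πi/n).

Since ω_11^11 = 1, powers reduce modulo 11.
18 mod 11 = 7
So ω_11^18 = ω_11^7 = e^(-2πi·7/11)

ω_11^18 = ω_11^7 = -0.6549+0.7557i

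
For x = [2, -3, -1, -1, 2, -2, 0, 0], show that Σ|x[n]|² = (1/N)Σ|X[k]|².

Time domain:
Σ|x[n]|² = |2|² + |-3|² + |-1|² + |-1|² + |2|² + |-2|² + |0|² + |0|² = 23.0000

Frequency domain:
(1/8)Σ|X[k]|² = (1/8)(|-3|² + |2.4142i|² + |5+4i|² + |0.4142i|² + |9|² + |-0.4142i|² + |5-4i|² + |-2.4142i|²) = (1/8)·184.0000 = 23.0000

Both sides agree, confirming Parseval's theorem.

Σ|x[n]|² = (1/N)Σ|X[k]|² = 23.0000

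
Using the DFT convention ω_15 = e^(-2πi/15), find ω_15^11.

ω_15^11 = e^(-2πi·11/15)
= cos(-2π·11/15) + i·sin(-2π·11/15)
= cos(-22π/15) + i·sin(-22π/15)

ω_15^11 = cos(-22π/15) + i·sin(-22π/15) = -0.1045+0.9945i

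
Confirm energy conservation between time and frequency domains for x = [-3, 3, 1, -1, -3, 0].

Time domain:
Σ|x[n]|² = |-3|² + |3|² + |1|² + |-1|² + |-3|² + |0|² = 29.0000

Frequency domain:
(1/6)Σ|X[k]|² = (1/6)(|-3|² + |0.5000-6.0622i|² + |-4.5000+0.8660i|² + |-7|² + |-4.5000-0.8660i|² + |0.5000+6.0622i|²) = (1/6)·174.0000 = 29.0000

Both sides agree, confirming Parseval's theorem.

Σ|x[n]|² = (1/N)Σ|X[k]|² = 29.0000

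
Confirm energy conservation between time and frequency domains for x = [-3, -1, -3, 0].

Time domain:
Σ|x[n]|² = |-3|² + |-1|² + |-3|² + |0|² = 19.0000

Frequency domain:
(1/4)Σ|X[k]|² = (1/4)(|-7|² + |1i|² + |-5|² + |-1i|²) = (1/4)·76.0000 = 19.0000

Both sides agree, confirming Parseval's theorem.

Σ|x[n]|² = (1/N)Σ|X[k]|² = 19.0000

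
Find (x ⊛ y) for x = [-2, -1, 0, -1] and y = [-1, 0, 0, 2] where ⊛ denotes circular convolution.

(x ⊛ y)[n] = Σ(m=0 to 3) x[m] · y[(n-m) mod 4]

Computing each output sample:
(x ⊛ y)[0] = 0
(x ⊛ y)[1] = 1
(x ⊛ y)[2] = -2
(x ⊛ y)[3] = -3

x ⊛ y = [0, 1, -2, -3]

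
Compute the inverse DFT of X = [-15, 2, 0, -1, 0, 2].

x[n] = (1/6) Σ(k=0 to 5) X[k] · e^(2πikn/6)

Computing each x[n]:
x[0] = -2
x[1] = -2
x[2] = -3
x[3] = -3
x[4] = -3
x[5] = -2

x = [-2, -2, -3, -3, -3, -2]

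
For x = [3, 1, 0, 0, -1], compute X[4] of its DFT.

X[4] = Σ(n=0 to 4) x[n] · ω_5^(4n) where ω_5 = e^(-2πi/5)
= (3)·ω_5^0 + (1)·ω_5^4 + (0)·ω_5^8 + (0)·ω_5^12 + (-1)·ω_5^16

X[4] = 3.0000+1.9021i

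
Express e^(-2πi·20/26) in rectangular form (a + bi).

ω_26^20 = e^(-2πi·20/26)
= cos(-2π·20/26) + i·sin(-2π·20/26)
= cos(-40π/26) + i·sin(-40π/26)

ω_26^20 = cos(-40π/26) + i·sin(-40π/26) = 0.1205+0.9927i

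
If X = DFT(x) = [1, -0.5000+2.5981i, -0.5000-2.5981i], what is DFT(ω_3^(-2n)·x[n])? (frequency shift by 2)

Modulation property: DFT(ω_3^(-2n)·x[n]) = X[(k-2) mod 3], so circularly shift X by 2 positions.

X[k-2] = [-0.5000+2.5981i, -0.5000-2.5981i, 1]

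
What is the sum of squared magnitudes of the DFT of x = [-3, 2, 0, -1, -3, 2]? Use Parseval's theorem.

Parseval: Σ|x[n]|² = (1/N)Σ|X[k]|², so Σ|X[k]|² = N·Σ|x[n]|² = 6·27.0000

Σ|X[k]|² = N·Σ|x[n]|² = 6·27.0000 = 162.0000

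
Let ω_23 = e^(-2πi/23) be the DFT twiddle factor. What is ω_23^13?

ω_23^13 = e^(-2πi·13/23)
= cos(-2π·13/23) + i·sin(-2π·13/23)
= cos(-26π/23) + i·sin(-26π/23)

ω_23^13 = cos(-26π/23) + i·sin(-26π/23) = -0.9172+0.3984i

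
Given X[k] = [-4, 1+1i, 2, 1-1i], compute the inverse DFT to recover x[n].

x[n] = (1/4) Σ(k=0 to 3) X[k] · e^(2πikn/4)

Computing each x[n]:
x[0] = 0
x[1] = -2
x[2] = -1
x[3] = -1

x = [0, -2, -1, -1]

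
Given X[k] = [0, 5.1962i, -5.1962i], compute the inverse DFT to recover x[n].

x[n] = (1/3) Σ(k=0 to 2) X[k] · e^(2πikn/3)

Computing each x[n]:
x[0] = 0
x[1] = -3
x[2] = 3

x = [0, -3, 3]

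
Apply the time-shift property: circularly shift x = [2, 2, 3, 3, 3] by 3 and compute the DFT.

Time shift by 3: X_shifted[k] = ω_5^(3k) · X[k]
Shifted x = [3, 3, 3, 2, 2]

DFT(x[n-3]) = [13, 0.5000-1.5388i, 0.5000+0.3633i, 0.5000-0.3633i, 0.5000+1.5388i]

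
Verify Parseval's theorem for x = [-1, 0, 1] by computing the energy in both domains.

Time domain:
Σ|x[n]|² = |-1|² + |0|² + |1|² = 2.0000

Frequency domain:
(1/3)Σ|X[k]|² = (1/3)(|0|² + |-1.5000+0.8660i|² + |-1.5000-0.8660i|²) = (1/3)·6.0000 = 2.0000

Both sides agree, confirming Parseval's theorem.

Σ|x[n]|² = (1/N)Σ|X[k]|² = 2.0000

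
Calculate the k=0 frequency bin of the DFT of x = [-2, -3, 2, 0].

X[0] = Σ(n=0 to 3) x[n] · ω_4^0 = Σ x[n]
= (-2) + (-3) + (2) + (0)

X[0] = -3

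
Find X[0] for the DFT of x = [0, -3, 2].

X[0] = Σ(n=0 to 2) x[n] · ω_3^0 = Σ x[n]
= (0) + (-3) + (2)

X[0] = -1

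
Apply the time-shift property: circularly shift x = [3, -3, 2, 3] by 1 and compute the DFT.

Time shift by 1: X_shifted[k] = ω_4^(1k) · X[k]
Shifted x = [3, 3, -3, 2]

DFT(x[n-1]) = [5, 6-1i, -5, 6+1i]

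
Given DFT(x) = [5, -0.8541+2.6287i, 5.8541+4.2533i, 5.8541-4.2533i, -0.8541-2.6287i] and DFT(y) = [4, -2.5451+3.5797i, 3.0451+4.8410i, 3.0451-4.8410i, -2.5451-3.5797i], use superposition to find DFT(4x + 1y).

By linearity: DFT(4x + 1y) = 4·DFT(x) + 1·DFT(y)
= 4·[5, -0.8541+2.6287i, 5.8541+4.2533i, 5.8541-4.2533i, -0.8541-2.6287i] + 1·[4, -2.5451+3.5797i, 3.0451+4.8410i, 3.0451-4.8410i, -2.5451-3.5797i]

Computing element-wise:
Z[0] = 4·(5) + 1·(4) = 24
Z[1] = 4·(-0.8541+2.6287i) + 1·(-2.5451+3.5797i) = -5.9615+14.0945i
Z[2] = 4·(5.8541+4.2533i) + 1·(3.0451+4.8410i) = 26.4615+21.8542i
Z[3] = 4·(5.8541-4.2533i) + 1·(3.0451-4.8410i) = 26.4615-21.8542i
Z[4] = 4·(-0.8541-2.6287i) + 1·(-2.5451-3.5797i) = -5.9615-14.0945i

DFT(4x + 1y) = 4·X + 1·Y = [24, -5.9615+14.0945i, 26.4615+21.8542i, 26.4615-21.8542i, -5.9615-14.0945i]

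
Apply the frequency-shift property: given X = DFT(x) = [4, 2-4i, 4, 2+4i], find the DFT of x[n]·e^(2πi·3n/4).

Modulation property: DFT(ω_4^(-3n)·x[n]) = X[(k-3) mod 4], so circularly shift X by 3 positions.

X[k-3] = [2-4i, 4, 2+4i, 4]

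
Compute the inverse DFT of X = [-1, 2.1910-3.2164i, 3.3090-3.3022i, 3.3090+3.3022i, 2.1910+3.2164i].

x[n] = (1/5) Σ(k=0 to 4) X[k] · e^(2πikn/5)

Computing each x[n]:
x[0] = 2
x[1] = 1
x[2] = -1
x[3] = 0
x[4] = -3

x = [2, 1, -1, 0, -3]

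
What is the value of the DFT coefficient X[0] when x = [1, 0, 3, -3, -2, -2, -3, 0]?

X[0] = Σ(n=0 to 7) x[n] · ω_8^0 = Σ x[n]
= (1) + (0) + (3) + (-3) + (-2) + (-2) + (-3) + (0)

X[0] = -6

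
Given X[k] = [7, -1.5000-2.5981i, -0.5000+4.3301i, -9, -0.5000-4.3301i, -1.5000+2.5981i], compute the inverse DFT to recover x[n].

x[n] = (1/6) Σ(k=0 to 5) X[k] · e^(2πikn/6)

Computing each x[n]:
x[0] = -1
x[1] = 2
x[2] = 2
x[3] = 3
x[4] = -2
x[5] = 3

x = [-1, 2, 2, 3, -2, 3]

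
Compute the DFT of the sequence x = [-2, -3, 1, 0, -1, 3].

X[k] = Σ(n=0 to 5) x[n] · ω_6^(nk)
where ω_6 = e^(-2πi/6)

Computing each X[k]:
X[0] = -2
X[1] = -2.0000+3.4641i
X[2] = -2.0000+6.9282i
X[3] = -2
X[4] = -2.0000-6.9282i
X[5] = -2.0000-3.4641i

X = [-2, -2.0000+3.4641i, -2.0000+6.9282i, -2, -2.0000-6.9282i, -2.0000-3.4641i]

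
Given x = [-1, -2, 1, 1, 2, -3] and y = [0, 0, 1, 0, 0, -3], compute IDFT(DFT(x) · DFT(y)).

(x ⊛ y)[n] = Σ(m=0 to 5) x[m] · y[(n-m) mod 6]

Computing each output sample:
(x ⊛ y)[0] = 8
(x ⊛ y)[1] = -6
(x ⊛ y)[2] = -4
(x ⊛ y)[3] = -8
(x ⊛ y)[4] = 10
(x ⊛ y)[5] = 4

x ⊛ y = [8, -6, -4, -8, 10, 4]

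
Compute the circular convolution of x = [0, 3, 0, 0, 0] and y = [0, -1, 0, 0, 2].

(x ⊛ y)[n] = Σ(m=0 to 4) x[m] · y[(n-m) mod 5]

Computing each output sample:
(x ⊛ y)[0] = 6
(x ⊛ y)[1] = 0
(x ⊛ y)[2] = -3
(x ⊛ y)[3] = 0
(x ⊛ y)[4] = 0

x ⊛ y = [6, 0, -3, 0, 0]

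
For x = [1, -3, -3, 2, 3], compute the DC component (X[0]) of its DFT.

X[0] = Σ(n=0 to 4) x[n] · ω_5^0 = Σ x[n]
= (1) + (-3) + (-3) + (2) + (3)

X[0] = 0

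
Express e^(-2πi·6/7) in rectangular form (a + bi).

ω_7^6 = e^(-2πi·6/7)
= cos(-2π·6/7) + i·sin(-2π·6/7)
= cos(-12π/7) + i·sin(-12π/7)

ω_7^6 = cos(-12π/7) + i·sin(-12π/7) = 0.6235+0.7818i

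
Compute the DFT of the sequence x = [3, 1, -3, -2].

X[k] = Σ(n=0 to 3) x[n] · ω_4^(nk)
where ω_4 = e^(-2πi/4)

Computing each X[k]:
X[0] = -1
X[1] = 6-3i
X[2] = 1
X[3] = 6+3i

X = [-1, 6-3i, 1, 6+3i]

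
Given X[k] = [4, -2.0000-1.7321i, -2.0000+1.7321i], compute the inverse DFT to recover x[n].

x[n] = (1/3) Σ(k=0 to 2) X[k] · e^(2πikn/3)

Computing each x[n]:
x[0] = 0
x[1] = 3
x[2] = 1

x = [0, 3, 1]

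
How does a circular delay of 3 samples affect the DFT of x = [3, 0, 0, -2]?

Time shift by 3: X_shifted[k] = ω_4^(3k) · X[k]
Shifted x = [0, 0, -2, 3]

DFT(x[n-3]) = [1, 2+3i, -5, 2-3i]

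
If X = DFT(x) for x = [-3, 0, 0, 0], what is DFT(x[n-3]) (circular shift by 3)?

Time shift by 3: X_shifted[k] = ω_4^(3k) · X[k]
Shifted x = [0, 0, 0, -3]

DFT(x[n-3]) = [-3, -3i, 3, 3i]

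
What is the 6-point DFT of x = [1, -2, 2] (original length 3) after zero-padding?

Original 3-point DFT: [1, 1.0000+3.4641i, 1.0000-3.4641i]
Zero-padded 6-point DFT provides frequency interpolation.

DFT_6([x, 0, ...]) = [1, -1, 1.0000+3.4641i, 5, 1.0000-3.4641i, -1]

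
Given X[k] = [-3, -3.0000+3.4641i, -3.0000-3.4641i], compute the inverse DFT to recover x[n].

x[n] = (1/3) Σ(k=0 to 2) X[k] · e^(2πikn/3)

Computing each x[n]:
x[0] = -3
x[1] = -2
x[2] = 2

x = [-3, -2, 2]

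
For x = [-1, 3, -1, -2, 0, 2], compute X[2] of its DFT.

X[2] = Σ(n=0 to 5) x[n] · ω_6^(2n) where ω_6 = e^(-2πi/6)
= (-1)·ω_6^0 + (3)·ω_6^2 + (-1)·ω_6^4 + (-2)·ω_6^6 + (0)·ω_6^8 + (2)·ω_6^10

X[2] = -5.0000-1.7321i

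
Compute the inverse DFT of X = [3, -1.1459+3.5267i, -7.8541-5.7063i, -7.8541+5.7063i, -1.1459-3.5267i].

x[n] = (1/5) Σ(k=0 to 4) X[k] · e^(2πikn/5)

Computing each x[n]:
x[0] = -3
x[1] = 3
x[2] = -3
x[3] = 3
x[4] = 3

x = [-3, 3, -3, 3, 3]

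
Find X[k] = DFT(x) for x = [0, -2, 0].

X[k] = Σ(n=0 to 2) x[n] · ω_3^(nk)
where ω_3 = e^(-2πi/3)

Computing each X[k]:
X[0] = -2
X[1] = 1.0000+1.7321i
X[2] = 1.0000-1.7321i

X = [-2, 1.0000+1.7321i, 1.0000-1.7321i]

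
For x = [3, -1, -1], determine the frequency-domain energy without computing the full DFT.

Parseval: Σ|x[n]|² = (1/N)Σ|X[k]|², so Σ|X[k]|² = N·Σ|x[n]|² = 3·11.0000

Σ|X[k]|² = N·Σ|x[n]|² = 3·11.0000 = 33.0000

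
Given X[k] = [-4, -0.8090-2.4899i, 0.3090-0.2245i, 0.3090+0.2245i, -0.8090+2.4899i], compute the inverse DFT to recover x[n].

x[n] = (1/5) Σ(k=0 to 4) X[k] · e^(2πikn/5)

Computing each x[n]:
x[0] = -1
x[1] = 0
x[2] = 0
x[3] = -1
x[4] = -2

x = [-1, 0, 0, -1, -2]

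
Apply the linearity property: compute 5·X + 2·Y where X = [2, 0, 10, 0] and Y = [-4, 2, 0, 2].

By linearity: DFT(5x + 2y) = 5·DFT(x) + 2·DFT(y)
= 5·[2, 0, 10, 0] + 2·[-4, 2, 0, 2]

Computing element-wise:
Z[0] = 5·(2) + 2·(-4) = 2
Z[1] = 5·(0) + 2·(2) = 4
Z[2] = 5·(10) + 2·(0) = 50
Z[3] = 5·(0) + 2·(2) = 4

DFT(5x + 2y) = 5·X + 2·Y = [2, 4, 50, 4]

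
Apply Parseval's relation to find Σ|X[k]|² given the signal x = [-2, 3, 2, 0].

Parseval: Σ|x[n]|² = (1/N)Σ|X[k]|², so Σ|X[k]|² = N·Σ|x[n]|² = 4·17.0000

Σ|X[k]|² = N·Σ|x[n]|² = 4·17.0000 = 68.0000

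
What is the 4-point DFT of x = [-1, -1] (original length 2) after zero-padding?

Original 2-point DFT: [-2, 0]
Zero-padded 4-point DFT provides frequency interpolation.

DFT_4([x, 0, ...]) = [-2, -1+1i, 0, -1-1i]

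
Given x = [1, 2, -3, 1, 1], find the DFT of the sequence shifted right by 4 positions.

Time shift by 4: X_shifted[k] = ω_5^(4k) · X[k]
Shifted x = [2, -3, 1, 1, 1]

DFT(x[n-4]) = [2, -0.2361+3.8042i, 4.2361+2.3511i, 4.2361-2.3511i, -0.2361-3.8042i]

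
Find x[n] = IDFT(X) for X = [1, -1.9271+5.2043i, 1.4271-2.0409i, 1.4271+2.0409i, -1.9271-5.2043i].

x[n] = (1/5) Σ(k=0 to 4) X[k] · e^(2πikn/5)

Computing each x[n]:
x[0] = 0
x[1] = -2
x[2] = -1
x[3] = 3
x[4] = 1

x = [0, -2, -1, 3, 1]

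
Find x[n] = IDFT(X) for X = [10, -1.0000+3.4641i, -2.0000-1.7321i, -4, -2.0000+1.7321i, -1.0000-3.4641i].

x[n] = (1/6) Σ(k=0 to 5) X[k] · e^(2πikn/6)

Computing each x[n]:
x[0] = 0
x[1] = 2
x[2] = 0
x[3] = 2
x[4] = 3
x[5] = 3

x = [0, 2, 0, 2, 3, 3]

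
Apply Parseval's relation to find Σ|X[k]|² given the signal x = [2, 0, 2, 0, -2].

Parseval: Σ|x[n]|² = (1/N)Σ|X[k]|², so Σ|X[k]|² = N·Σ|x[n]|² = 5·12.0000

Σ|X[k]|² = N·Σ|x[n]|² = 5·12.0000 = 60.0000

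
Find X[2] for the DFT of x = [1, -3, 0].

X[2] = Σ(n=0 to 2) x[n] · ω_3^(2n) where ω_3 = e^(-2πi/3)
= (1)·ω_3^0 + (-3)·ω_3^2 + (0)·ω_3^4

X[2] = 2.5000-2.5981i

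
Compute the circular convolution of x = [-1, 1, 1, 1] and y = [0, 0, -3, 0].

(x ⊛ y)[n] = Σ(m=0 to 3) x[m] · y[(n-m) mod 4]

Computing each output sample:
(x ⊛ y)[0] = -3
(x ⊛ y)[1] = -3
(x ⊛ y)[2] = 3
(x ⊛ y)[3] = -3

x ⊛ y = [-3, -3, 3, -3]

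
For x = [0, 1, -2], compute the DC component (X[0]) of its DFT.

X[0] = Σ(n=0 to 2) x[n] · ω_3^0 = Σ x[n]
= (0) + (1) + (-2)

X[0] = -1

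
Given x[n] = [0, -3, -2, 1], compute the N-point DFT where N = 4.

X[k] = Σ(n=0 to 3) x[n] · ω_4^(nk)
where ω_4 = e^(-2πi/4)

Computing each X[k]:
X[0] = -4
X[1] = 2+4i
X[2] = 0
X[3] = 2-4i

X = [-4, 2+4i, 0, 2-4i]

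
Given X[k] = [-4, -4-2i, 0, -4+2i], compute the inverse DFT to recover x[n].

x[n] = (1/4) Σ(k=0 to 3) X[k] · e^(2πikn/4)

Computing each x[n]:
x[0] = -3
x[1] = 0
x[2] = 1
x[3] = -2

x = [-3, 0, 1, -2]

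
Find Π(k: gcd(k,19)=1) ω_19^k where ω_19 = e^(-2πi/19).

The primitive 19th roots of unity are ω_19^k for k coprime to 19: k ∈ {1, 2, 3, 4, 5, 6, 7, 8, 9, 10, 11, 12, 13, 14, 15, 16, 17, 18}
Their product equals the constant term of the cyclotomic polynomial Φ_19(x) up to sign.
For n ≥ 3, the product of all primitive nth roots of unity is 1. (For n=1 it is 1; for n=2 it is -1.)

1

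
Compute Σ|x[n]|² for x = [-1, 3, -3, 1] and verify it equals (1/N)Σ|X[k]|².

Time domain:
Σ|x[n]|² = |-1|² + |3|² + |-3|² + |1|² = 20.0000

Frequency domain:
(1/4)Σ|X[k]|² = (1/4)(|0|² + |2-2i|² + |-8|² + |2+2i|²) = (1/4)·80.0000 = 20.0000

Both sides agree, confirming Parseval's theorem.

Σ|x[n]|² = (1/N)Σ|X[k]|² = 20.0000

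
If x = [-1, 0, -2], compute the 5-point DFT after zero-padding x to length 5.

Original 3-point DFT: [-3, -1.7321i, 1.7321i]
Zero-padded 5-point DFT provides frequency interpolation.

DFT_5([x, 0, ...]) = [-3, 0.6180+1.1756i, -1.6180-1.9021i, -1.6180+1.9021i, 0.6180-1.1756i]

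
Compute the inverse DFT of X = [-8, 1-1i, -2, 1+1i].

x[n] = (1/4) Σ(k=0 to 3) X[k] · e^(2πikn/4)

Computing each x[n]:
x[0] = -2
x[1] = -1
x[2] = -3
x[3] = -2

x = [-2, -1, -3, -2]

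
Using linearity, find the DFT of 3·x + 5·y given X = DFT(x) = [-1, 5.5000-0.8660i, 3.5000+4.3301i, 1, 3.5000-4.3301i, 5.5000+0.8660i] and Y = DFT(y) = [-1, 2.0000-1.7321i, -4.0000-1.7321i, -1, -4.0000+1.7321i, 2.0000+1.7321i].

By linearity: DFT(3x + 5y) = 3·DFT(x) + 5·DFT(y)
= 3·[-1, 5.5000-0.8660i, 3.5000+4.3301i, 1, 3.5000-4.3301i, 5.5000+0.8660i] + 5·[-1, 2.0000-1.7321i, -4.0000-1.7321i, -1, -4.0000+1.7321i, 2.0000+1.7321i]

Computing element-wise:
Z[0] = 3·(-1) + 5·(-1) = -8
Z[1] = 3·(5.5000-0.8660i) + 5·(2.0000-1.7321i) = 26.5000-11.2585i
Z[2] = 3·(3.5000+4.3301i) + 5·(-4.0000-1.7321i) = -9.5000+4.3298i
Z[3] = 3·(1) + 5·(-1) = -2
Z[4] = 3·(3.5000-4.3301i) + 5·(-4.0000+1.7321i) = -9.5000-4.3298i
Z[5] = 3·(5.5000+0.8660i) + 5·(2.0000+1.7321i) = 26.5000+11.2585i

DFT(3x + 5y) = 3·X + 5·Y = [-8, 26.5000-11.2585i, -9.5000+4.3298i, -2, -9.5000-4.3298i, 26.5000+11.2585i]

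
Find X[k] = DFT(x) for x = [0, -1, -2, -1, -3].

X[k] = Σ(n=0 to 4) x[n] · ω_5^(nk)
where ω_5 = e^(-2πi/5)

Computing each X[k]:
X[0] = -7
X[1] = 1.1910-1.3143i
X[2] = 2.3090-2.1266i
X[3] = 2.3090+2.1266i
X[4] = 1.1910+1.3143i

X = [-7, 1.1910-1.3143i, 2.3090-2.1266i, 2.3090+2.1266i, 1.1910+1.3143i]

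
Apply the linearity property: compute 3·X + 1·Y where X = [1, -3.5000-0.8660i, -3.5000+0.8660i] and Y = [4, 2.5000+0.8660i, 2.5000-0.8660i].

By linearity: DFT(3x + 1y) = 3·DFT(x) + 1·DFT(y)
= 3·[1, -3.5000-0.8660i, -3.5000+0.8660i] + 1·[4, 2.5000+0.8660i, 2.5000-0.8660i]

Computing element-wise:
Z[0] = 3·(1) + 1·(4) = 7
Z[1] = 3·(-3.5000-0.8660i) + 1·(2.5000+0.8660i) = -8.0000-1.7320i
Z[2] = 3·(-3.5000+0.8660i) + 1·(2.5000-0.8660i) = -8.0000+1.7320i

DFT(3x + 1y) = 3·X + 1·Y = [7, -8.0000-1.7320i, -8.0000+1.7320i]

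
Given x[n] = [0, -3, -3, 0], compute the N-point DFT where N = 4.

X[k] = Σ(n=0 to 3) x[n] · ω_4^(nk)
where ω_4 = e^(-2πi/4)

Computing each X[k]:
X[0] = -6
X[1] = 3+3i
X[2] = 0
X[3] = 3-3i

X = [-6, 3+3i, 0, 3-3i]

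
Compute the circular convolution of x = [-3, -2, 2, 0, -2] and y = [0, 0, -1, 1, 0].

(x ⊛ y)[n] = Σ(m=0 to 4) x[m] · y[(n-m) mod 5]

Computing each output sample:
(x ⊛ y)[0] = 2
(x ⊛ y)[1] = 2
(x ⊛ y)[2] = 1
(x ⊛ y)[3] = -1
(x ⊛ y)[4] = -4

x ⊛ y = [2, 2, 1, -1, -4]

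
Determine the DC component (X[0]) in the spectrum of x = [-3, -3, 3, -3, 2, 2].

X[0] = Σ(n=0 to 5) x[n] · ω_6^0 = Σ x[n]
= (-3) + (-3) + (3) + (-3) + (2) + (2)

X[0] = -2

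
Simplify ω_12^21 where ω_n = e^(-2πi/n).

Since ω_12^12 = 1, powers reduce modulo 12.
21 mod 12 = 9
So ω_12^21 = ω_12^9 = e^(-2πi·9/12)

ω_12^21 = ω_12^9 = 1i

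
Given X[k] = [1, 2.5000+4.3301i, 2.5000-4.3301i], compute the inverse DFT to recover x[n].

x[n] = (1/3) Σ(k=0 to 2) X[k] · e^(2πikn/3)

Computing each x[n]:
x[0] = 2
x[1] = -3
x[2] = 2

x = [2, -3, 2]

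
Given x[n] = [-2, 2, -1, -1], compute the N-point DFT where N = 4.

X[k] = Σ(n=0 to 3) x[n] · ω_4^(nk)
where ω_4 = e^(-2πi/4)

Computing each X[k]:
X[0] = -2
X[1] = -1-3i
X[2] = -4
X[3] = -1+3i

X = [-2, -1-3i, -4, -1+3i]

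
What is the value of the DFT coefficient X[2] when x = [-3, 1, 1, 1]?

X[2] = Σ(n=0 to 3) x[n] · ω_4^(2n) where ω_4 = e^(-2πi/4)
= (-3)·ω_4^0 + (1)·ω_4^2 + (1)·ω_4^4 + (1)·ω_4^6

X[2] = -4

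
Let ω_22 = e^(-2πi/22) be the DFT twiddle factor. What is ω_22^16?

ω_22^16 = e^(-2πi·16/22)
= cos(-2π·16/22) + i·sin(-2π·16/22)
= cos(-32π/22) + i·sin(-32π/22)

ω_22^16 = cos(-32π/22) + i·sin(-32π/22) = -0.1423+0.9898i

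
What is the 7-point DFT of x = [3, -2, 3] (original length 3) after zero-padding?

Original 3-point DFT: [4, 2.5000+4.3301i, 2.5000-4.3301i]
Zero-padded 7-point DFT provides frequency interpolation.

DFT_7([x, 0, ...]) = [4, 1.0855-1.3611i, 0.7421+3.2515i, 6.6724+3.2133i, 6.6724-3.2133i, 0.7421-3.2515i, 1.0855+1.3611i]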